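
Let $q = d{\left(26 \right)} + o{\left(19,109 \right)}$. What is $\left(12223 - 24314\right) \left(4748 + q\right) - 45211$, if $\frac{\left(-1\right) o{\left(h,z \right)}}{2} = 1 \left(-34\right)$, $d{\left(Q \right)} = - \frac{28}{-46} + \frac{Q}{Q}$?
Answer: $- \frac{1340783108}{23} \approx -5.8295 \cdot 10^{7}$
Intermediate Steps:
$d{\left(Q \right)} = \frac{37}{23}$ ($d{\left(Q \right)} = \left(-28\right) \left(- \frac{1}{46}\right) + 1 = \frac{14}{23} + 1 = \frac{37}{23}$)
$o{\left(h,z \right)} = 68$ ($o{\left(h,z \right)} = - 2 \cdot 1 \left(-34\right) = \left(-2\right) \left(-34\right) = 68$)
$q = \frac{1601}{23}$ ($q = \frac{37}{23} + 68 = \frac{1601}{23} \approx 69.609$)
$\left(12223 - 24314\right) \left(4748 + q\right) - 45211 = \left(12223 - 24314\right) \left(4748 + \frac{1601}{23}\right) - 45211 = \left(-12091\right) \frac{110805}{23} - 45211 = - \frac{1339743255}{23} - 45211 = - \frac{1340783108}{23}$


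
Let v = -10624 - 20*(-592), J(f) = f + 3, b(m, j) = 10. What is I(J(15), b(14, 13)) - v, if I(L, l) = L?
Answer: -1198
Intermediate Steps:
J(f) = 3 + f
v = 1216 (v = -10624 - 1*(-11840) = -10624 + 11840 = 1216)
I(J(15), b(14, 13)) - v = (3 + 15) - 1*1216 = 18 - 1216 = -1198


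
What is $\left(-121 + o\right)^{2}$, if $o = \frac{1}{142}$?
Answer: $\frac{295186761}{20164} \approx 14639.0$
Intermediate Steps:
$o = \frac{1}{142} \approx 0.0070423$
$\left(-121 + o\right)^{2} = \left(-121 + \frac{1}{142}\right)^{2} = \left(- \frac{17181}{142}\right)^{2} = \frac{295186761}{20164}$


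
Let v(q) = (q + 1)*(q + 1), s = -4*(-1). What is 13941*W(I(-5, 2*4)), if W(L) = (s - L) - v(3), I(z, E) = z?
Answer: -97587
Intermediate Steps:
s = 4
v(q) = (1 + q)² (v(q) = (1 + q)*(1 + q) = (1 + q)²)
W(L) = -12 - L (W(L) = (4 - L) - (1 + 3)² = (4 - L) - 1*4² = (4 - L) - 1*16 = (4 - L) - 16 = -12 - L)
13941*W(I(-5, 2*4)) = 13941*(-12 - 1*(-5)) = 13941*(-12 + 5) = 13941*(-7) = -97587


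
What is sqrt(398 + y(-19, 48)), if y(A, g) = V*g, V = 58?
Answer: sqrt(3182) ≈ 56.409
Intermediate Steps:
y(A, g) = 58*g
sqrt(398 + y(-19, 48)) = sqrt(398 + 58*48) = sqrt(398 + 2784) = sqrt(3182)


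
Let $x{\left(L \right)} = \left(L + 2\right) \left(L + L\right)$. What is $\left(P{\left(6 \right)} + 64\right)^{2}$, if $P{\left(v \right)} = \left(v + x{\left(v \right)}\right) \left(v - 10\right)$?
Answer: $118336$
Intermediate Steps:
$x{\left(L \right)} = 2 L \left(2 + L\right)$ ($x{\left(L \right)} = \left(2 + L\right) 2 L = 2 L \left(2 + L\right)$)
$P{\left(v \right)} = \left(-10 + v\right) \left(v + 2 v \left(2 + v\right)\right)$ ($P{\left(v \right)} = \left(v + 2 v \left(2 + v\right)\right) \left(v - 10\right) = \left(v + 2 v \left(2 + v\right)\right) \left(-10 + v\right) = \left(-10 + v\right) \left(v + 2 v \left(2 + v\right)\right)$)
$\left(P{\left(6 \right)} + 64\right)^{2} = \left(6 \left(-50 - 90 + 2 \cdot 6^{2}\right) + 64\right)^{2} = \left(6 \left(-50 - 90 + 2 \cdot 36\right) + 64\right)^{2} = \left(6 \left(-50 - 90 + 72\right) + 64\right)^{2} = \left(6 \left(-68\right) + 64\right)^{2} = \left(-408 + 64\right)^{2} = \left(-344\right)^{2} = 118336$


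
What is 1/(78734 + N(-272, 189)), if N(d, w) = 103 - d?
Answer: 1/79109 ≈ 1.2641e-5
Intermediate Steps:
1/(78734 + N(-272, 189)) = 1/(78734 + (103 - 1*(-272))) = 1/(78734 + (103 + 272)) = 1/(78734 + 375) = 1/79109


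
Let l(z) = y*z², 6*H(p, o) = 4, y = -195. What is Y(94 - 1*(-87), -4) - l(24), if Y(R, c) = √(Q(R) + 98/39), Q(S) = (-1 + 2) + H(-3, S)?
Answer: 112320 + √6357/39 ≈ 1.1232e+5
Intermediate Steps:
H(p, o) = ⅔ (H(p, o) = (⅙)*4 = ⅔)
Q(S) = 5/3 (Q(S) = (-1 + 2) + ⅔ = 1 + ⅔ = 5/3)
l(z) = -195*z²
Y(R, c) = √6357/39 (Y(R, c) = √(5/3 + 98/39) = √(163/39) = √6357/39)
Y(94 - 1*(-87), -4) - l(24) = √6357/39 - (-195)*24² = √6357/39 - (-195)*576 = √6357/39 - 1*(-112320) = √6357/39 + 112320 = 112320 + √6357/39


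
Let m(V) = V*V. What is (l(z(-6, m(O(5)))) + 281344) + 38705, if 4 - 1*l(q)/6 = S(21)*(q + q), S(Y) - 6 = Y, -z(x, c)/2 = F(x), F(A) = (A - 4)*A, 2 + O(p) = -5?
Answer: 358953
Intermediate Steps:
O(p) = -7 (O(p) = -2 - 5 = -7)
F(A) = A*(-4 + A) (F(A) = (-4 + A)*A = A*(-4 + A))
m(V) = V²
z(x, c) = -2*x*(-4 + x)
S(Y) = 6 + Y
l(q) = 24 - 324*q (l(q) = 24 - 6*(6 + 21)*(q + q) = 24 - 162*2*q = 24 - 324*q)
(l(z(-6, m(O(5)))) + 281344) + 38705 = ((24 - 648*(-6)*(4 - 1*(-6))) + 281344) + 38705 = ((24 - 648*(-6)*(4 + 6)) + 281344) + 38705 = ((24 - 648*(-6)*10) + 281344) + 38705 = ((24 - 324*(-120)) + 281344) + 38705 = ((24 + 38880) + 281344) + 38705 = (38904 + 281344) + 38705 = 320248 + 38705 = 358953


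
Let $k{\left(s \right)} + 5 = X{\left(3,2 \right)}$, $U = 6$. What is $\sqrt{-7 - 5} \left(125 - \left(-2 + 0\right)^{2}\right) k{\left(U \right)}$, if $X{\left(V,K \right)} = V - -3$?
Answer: $242 i \sqrt{3} \approx 419.16 i$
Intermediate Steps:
$X{\left(V,K \right)} = 3 + V$ ($X{\left(V,K \right)} = V + 3 = 3 + V$)
$k{\left(s \right)} = 1$ ($k{\left(s \right)} = -5 + \left(3 + 3\right) = -5 + 6 = 1$)
$\sqrt{-7 - 5} \left(125 - \left(-2 + 0\right)^{2}\right) k{\left(U \right)} = \sqrt{-7 - 5} \left(125 - \left(-2 + 0\right)^{2}\right) 1 = \sqrt{-12} \left(125 - \left(-2\right)^{2}\right) 1 = 2 i \sqrt{3} \left(125 - 4\right) 1 = 2 i \sqrt{3} \cdot 121 \cdot 1 = 2 i \sqrt{3} \cdot 121 = 242 i \sqrt{3}$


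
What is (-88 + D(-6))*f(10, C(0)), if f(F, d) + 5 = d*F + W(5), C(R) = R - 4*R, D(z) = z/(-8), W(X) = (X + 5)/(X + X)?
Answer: 349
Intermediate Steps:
W(X) = (5 + X)/(2*X) (W(X) = (5 + X)/((2*X)) = (5 + X)*(1/(2*X)) = (5 + X)/(2*X))
D(z) = -z/8 (D(z) = z*(-⅛) = -z/8)
C(R) = -3*R
f(F, d) = -4 + F*d (f(F, d) = -5 + (d*F + (½)*(5 + 5)/5) = -5 + (F*d + (½)*(⅕)*10) = -5 + (F*d + 1) = -5 + (1 + F*d) = -4 + F*d)
(-88 + D(-6))*f(10, C(0)) = (-88 - ⅛*(-6))*(-4 + 10*(-3*0)) = (-88 + ¾)*(-4 + 10*0) = -349*(-4 + 0)/4 = -349/4*(-4) = 349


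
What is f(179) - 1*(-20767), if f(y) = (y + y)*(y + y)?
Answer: 148931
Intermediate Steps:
f(y) = 4*y² (f(y) = (2*y)*(2*y) = 4*y²)
f(179) - 1*(-20767) = 4*179² - 1*(-20767) = 4*32041 + 20767 = 128164 + 20767 = 148931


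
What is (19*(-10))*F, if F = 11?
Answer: -2090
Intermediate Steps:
(19*(-10))*F = (19*(-10))*11 = -190*11 = -2090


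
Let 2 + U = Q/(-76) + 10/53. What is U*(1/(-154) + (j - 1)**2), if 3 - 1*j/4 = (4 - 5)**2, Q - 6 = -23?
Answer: -48250275/620312 ≈ -77.784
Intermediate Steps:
Q = -17 (Q = 6 - 23 = -17)
j = 8 (j = 12 - 4*(4 - 5)**2 = 12 - 4*(-1)**2 = 12 - 4*1 = 12 - 4 = 8)
U = -6395/4028 (U = -2 + (-17/(-76) + 10/53) = -2 + (-17*(-1/76) + 10*(1/53)) = -2 + (17/76 + 10/53) = -2 + 1661/4028 = -6395/4028 ≈ -1.5876)
U*(1/(-154) + (j - 1)**2) = -6395*(1/(-154) + (8 - 1)**2)/4028 = -6395*(-1/154 + 7**2)/4028 = -6395*(-1/154 + 49)/4028 = -6395/4028*7545/154 = -48250275/620312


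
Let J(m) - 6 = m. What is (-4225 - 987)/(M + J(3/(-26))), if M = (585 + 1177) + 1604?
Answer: -135512/87669 ≈ -1.5457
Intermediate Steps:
M = 3366 (M = 1762 + 1604 = 3366)
J(m) = 6 + m
(-4225 - 987)/(M + J(3/(-26))) = (-4225 - 987)/(3366 + (6 + 3/(-26))) = -5212/(3366 + (6 + 3*(-1/26))) = -5212/(3366 + (6 - 3/26)) = -5212/(3366 + 153/26) = -5212/87669/26 = -5212*26/87669 = -135512/87669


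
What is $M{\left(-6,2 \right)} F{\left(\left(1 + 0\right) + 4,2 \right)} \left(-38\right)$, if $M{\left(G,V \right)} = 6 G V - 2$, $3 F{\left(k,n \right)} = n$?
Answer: $\frac{5624}{3} \approx 1874.7$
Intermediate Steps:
$F{\left(k,n \right)} = \frac{n}{3}$
$M{\left(G,V \right)} = -2 + 6 G V$ ($M{\left(G,V \right)} = 6 G V - 2 = -2 + 6 G V$)
$M{\left(-6,2 \right)} F{\left(\left(1 + 0\right) + 4,2 \right)} \left(-38\right) = \left(-2 + 6 \left(-6\right) 2\right) \frac{1}{3} \cdot 2 \left(-38\right) = \left(-2 - 72\right) \frac{2}{3} \left(-38\right) = \left(-74\right) \frac{2}{3} \left(-38\right) = \left(- \frac{148}{3}\right) \left(-38\right) = \frac{5624}{3}$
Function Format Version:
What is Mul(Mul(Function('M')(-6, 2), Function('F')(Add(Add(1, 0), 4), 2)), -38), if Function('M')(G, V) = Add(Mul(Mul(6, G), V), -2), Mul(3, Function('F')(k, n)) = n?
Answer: Rational(5624, 3) ≈ 1874.7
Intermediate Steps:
Function('F')(k, n) = Mul(Rational(1, 3), n)
Function('M')(G, V) = Add(-2, Mul(6, G, V)) (Function('M')(G, V) = Add(Mul(6, G, V), -2) = Add(-2, Mul(6, G, V)))
Mul(Mul(Function('M')(-6, 2), Function('F')(Add(Add(1, 0), 4), 2)), -38) = Mul(Mul(Add(-2, Mul(6, -6, 2)), Mul(Rational(1, 3), 2)), -38) = Mul(Mul(Add(-2, -72), Rational(2, 3)), -38) = Mul(Mul(-74, Rational(2, 3)), -38) = Mul(Rational(-148, 3), -38) = Rational(5624, 3)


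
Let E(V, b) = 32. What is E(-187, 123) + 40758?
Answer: 40790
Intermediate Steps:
E(-187, 123) + 40758 = 32 + 40758 = 40790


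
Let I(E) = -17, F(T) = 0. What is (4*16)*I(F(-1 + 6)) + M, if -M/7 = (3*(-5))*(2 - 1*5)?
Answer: -1403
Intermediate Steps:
M = -315 (M = -7*3*(-5)*(2 - 1*5) = -(-105)*(2 - 5) = -(-105)*(-3) = -7*45 = -315)
(4*16)*I(F(-1 + 6)) + M = (4*16)*(-17) - 315 = 64*(-17) - 315 = -1088 - 315 = -1403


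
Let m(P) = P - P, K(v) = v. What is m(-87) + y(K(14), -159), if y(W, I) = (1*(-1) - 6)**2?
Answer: 49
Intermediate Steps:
m(P) = 0
y(W, I) = 49 (y(W, I) = (-1 - 6)**2 = (-7)**2 = 49)
m(-87) + y(K(14), -159) = 0 + 49 = 49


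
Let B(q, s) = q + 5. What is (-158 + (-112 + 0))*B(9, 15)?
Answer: -3780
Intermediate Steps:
B(q, s) = 5 + q
(-158 + (-112 + 0))*B(9, 15) = (-158 + (-112 + 0))*(5 + 9) = (-158 - 112)*14 = -270*14 = -3780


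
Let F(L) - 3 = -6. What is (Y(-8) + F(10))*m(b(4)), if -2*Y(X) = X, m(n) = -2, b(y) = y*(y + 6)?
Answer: -2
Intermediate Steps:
b(y) = y*(6 + y)
F(L) = -3 (F(L) = 3 - 6 = -3)
Y(X) = -X/2
(Y(-8) + F(10))*m(b(4)) = (-½*(-8) - 3)*(-2) = (4 - 3)*(-2) = 1*(-2) = -2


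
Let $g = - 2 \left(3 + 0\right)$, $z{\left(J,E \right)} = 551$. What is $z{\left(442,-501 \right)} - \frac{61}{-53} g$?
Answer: $\frac{28837}{53} \approx 544.09$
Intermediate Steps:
$g = -6$ ($g = \left(-2\right) 3 = -6$)
$z{\left(442,-501 \right)} - \frac{61}{-53} g = 551 - \frac{61}{-53} \left(-6\right) = 551 - 61 \left(- \frac{1}{53}\right) \left(-6\right) = 551 - \left(- \frac{61}{53}\right) \left(-6\right) = 551 - \frac{366}{53} = \frac{28837}{53}$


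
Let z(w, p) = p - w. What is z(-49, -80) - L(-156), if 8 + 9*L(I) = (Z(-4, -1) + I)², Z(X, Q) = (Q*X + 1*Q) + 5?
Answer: -22175/9 ≈ -2463.9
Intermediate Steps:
Z(X, Q) = 5 + Q + Q*X (Z(X, Q) = (Q*X + Q) + 5 = (Q + Q*X) + 5 = 5 + Q + Q*X)
L(I) = -8/9 + (8 + I)²/9 (L(I) = -8/9 + ((5 - 1 - 1*(-4)) + I)²/9 = -8/9 + ((5 - 1 + 4) + I)²/9 = -8/9 + (8 + I)²/9)
z(-49, -80) - L(-156) = (-80 - 1*(-49)) - (-8/9 + (8 - 156)²/9) = (-80 + 49) - (-8/9 + (⅑)*(-148)²) = -31 - (-8/9 + (⅑)*21904) = -31 - (-8/9 + 21904/9) = -31 - 1*21896/9 = -31 - 21896/9 = -22175/9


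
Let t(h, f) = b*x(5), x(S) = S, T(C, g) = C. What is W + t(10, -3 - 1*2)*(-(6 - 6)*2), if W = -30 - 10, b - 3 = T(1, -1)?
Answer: -40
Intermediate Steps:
b = 4 (b = 3 + 1 = 4)
W = -40
t(h, f) = 20 (t(h, f) = 4*5 = 20)
W + t(10, -3 - 1*2)*(-(6 - 6)*2) = -40 + 20*(-(6 - 6)*2) = -40 + 20*(-0*2) = -40 + 20*(-1*0) = -40 + 20*0 = -40 + 0 = -40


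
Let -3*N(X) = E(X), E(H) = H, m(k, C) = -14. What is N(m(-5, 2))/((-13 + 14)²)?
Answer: 14/3 ≈ 4.6667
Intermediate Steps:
N(X) = -X/3
N(m(-5, 2))/((-13 + 14)²) = (-⅓*(-14))/((-13 + 14)²) = 14/(3*(1²)) = (14/3)/1 = (14/3)*1 = 14/3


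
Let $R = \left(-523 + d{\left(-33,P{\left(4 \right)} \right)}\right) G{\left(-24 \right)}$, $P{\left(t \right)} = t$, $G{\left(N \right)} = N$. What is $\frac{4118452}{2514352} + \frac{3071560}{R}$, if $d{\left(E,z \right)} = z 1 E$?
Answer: $\frac{48673281841}{247035084} \approx 197.03$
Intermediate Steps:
$d{\left(E,z \right)} = E z$ ($d{\left(E,z \right)} = z E = E z$)
$R = 15720$ ($R = \left(-523 - 132\right) \left(-24\right) = \left(-655\right) \left(-24\right) = 15720$)
$\frac{4118452}{2514352} + \frac{3071560}{R} = \frac{4118452}{2514352} + \frac{3071560}{15720} = 4118452 \cdot \frac{1}{2514352} + 3071560 \cdot \frac{1}{15720} = \frac{1029613}{628588} + \frac{76789}{393} = \frac{48673281841}{247035084}$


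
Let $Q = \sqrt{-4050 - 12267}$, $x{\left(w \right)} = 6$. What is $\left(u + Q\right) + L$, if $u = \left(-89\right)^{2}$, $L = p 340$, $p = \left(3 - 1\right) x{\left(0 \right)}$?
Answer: $12001 + 21 i \sqrt{37} \approx 12001.0 + 127.74 i$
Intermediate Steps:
$p = 12$ ($p = \left(3 - 1\right) 6 = 2 \cdot 6 = 12$)
$L = 4080$ ($L = 12 \cdot 340 = 4080$)
$u = 7921$
$Q = 21 i \sqrt{37}$ ($Q = \sqrt{-16317} = 21 i \sqrt{37} \approx 127.74 i$)
$\left(u + Q\right) + L = \left(7921 + 21 i \sqrt{37}\right) + 4080 = 12001 + 21 i \sqrt{37}$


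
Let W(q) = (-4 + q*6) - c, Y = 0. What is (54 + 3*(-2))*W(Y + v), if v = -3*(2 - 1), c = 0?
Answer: -1056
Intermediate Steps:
v = -3 (v = -3*1 = -3)
W(q) = -4 + 6*q (W(q) = (-4 + q*6) - 1*0 = (-4 + 6*q) + 0 = -4 + 6*q)
(54 + 3*(-2))*W(Y + v) = (54 + 3*(-2))*(-4 + 6*(0 - 3)) = (54 - 6)*(-4 + 6*(-3)) = 48*(-4 - 18) = 48*(-22) = -1056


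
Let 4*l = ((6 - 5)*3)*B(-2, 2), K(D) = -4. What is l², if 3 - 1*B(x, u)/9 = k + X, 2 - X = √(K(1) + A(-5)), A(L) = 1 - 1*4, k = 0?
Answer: -2187/8 + 729*I*√7/8 ≈ -273.38 + 241.09*I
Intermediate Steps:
A(L) = -3 (A(L) = 1 - 4 = -3)
X = 2 - I*√7 (X = 2 - √(-4 - 3) = 2 - √(-7) = 2 - I*√7 ≈ 2.0 - 2.6458*I)
B(x, u) = 9 + 9*I*√7 (B(x, u) = 27 - 9*(0 + (2 - I*√7)) = 27 - 9*(2 - I*√7) = 27 + (-18 + 9*I*√7) = 9 + 9*I*√7)
l = 27/4 + 27*I*√7/4 (l = (((6 - 5)*3)*(9 + 9*I*√7))/4 = ((1*3)*(9 + 9*I*√7))/4 = (3*(9 + 9*I*√7))/4 = (27 + 27*I*√7)/4 = 27/4 + 27*I*√7/4 ≈ 6.75 + 17.859*I)
l² = (27/4 + 27*I*√7/4)²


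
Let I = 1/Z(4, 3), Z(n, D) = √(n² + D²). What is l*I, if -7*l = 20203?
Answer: -20203/35 ≈ -577.23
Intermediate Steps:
l = -20203/7 (l = -⅐*20203 = -20203/7 ≈ -2886.1)
Z(n, D) = √(D² + n²)
I = ⅕ (I = 1/(√(3² + 4²)) = 1/(√(9 + 16)) = 1/(√25) = 1/5 = ⅕ ≈ 0.20000)
l*I = -20203/7*⅕ = -20203/35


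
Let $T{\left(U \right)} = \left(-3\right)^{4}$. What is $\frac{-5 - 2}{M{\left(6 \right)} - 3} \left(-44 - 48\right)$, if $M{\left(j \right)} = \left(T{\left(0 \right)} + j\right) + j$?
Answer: $\frac{322}{45} \approx 7.1556$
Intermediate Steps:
$T{\left(U \right)} = 81$
$M{\left(j \right)} = 81 + 2 j$ ($M{\left(j \right)} = \left(81 + j\right) + j = 81 + 2 j$)
$\frac{-5 - 2}{M{\left(6 \right)} - 3} \left(-44 - 48\right) = \frac{-5 - 2}{\left(81 + 2 \cdot 6\right) - 3} \left(-44 - 48\right) = - \frac{7}{\left(81 + 12\right) - 3} \left(-44 - 48\right) = - \frac{7}{93 - 3} \left(-92\right) = - \frac{7}{90} \left(-92\right) = \left(-7\right) \frac{1}{90} \left(-92\right) = \left(- \frac{7}{90}\right) \left(-92\right) = \frac{322}{45}$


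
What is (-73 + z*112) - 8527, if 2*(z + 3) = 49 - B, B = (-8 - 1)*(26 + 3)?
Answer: 8424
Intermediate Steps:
B = -261 (B = -9*29 = -261)
z = 152 (z = -3 + (49 - 1*(-261))/2 = -3 + (49 + 261)/2 = -3 + (1/2)*310 = -3 + 155 = 152)
(-73 + z*112) - 8527 = (-73 + 152*112) - 8527 = (-73 + 17024) - 8527 = 16951 - 8527 = 8424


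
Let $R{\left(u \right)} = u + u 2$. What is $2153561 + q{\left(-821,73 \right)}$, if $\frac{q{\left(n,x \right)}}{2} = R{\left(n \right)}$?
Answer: $2148635$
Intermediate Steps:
$R{\left(u \right)} = 3 u$ ($R{\left(u \right)} = u + 2 u = 3 u$)
$q{\left(n,x \right)} = 6 n$ ($q{\left(n,x \right)} = 2 \cdot 3 n = 6 n$)
$2153561 + q{\left(-821,73 \right)} = 2153561 + 6 \left(-821\right) = 2153561 - 4926 = 2148635$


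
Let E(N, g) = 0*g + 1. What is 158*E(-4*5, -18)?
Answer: 158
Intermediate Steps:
E(N, g) = 1 (E(N, g) = 0 + 1 = 1)
158*E(-4*5, -18) = 158*1 = 158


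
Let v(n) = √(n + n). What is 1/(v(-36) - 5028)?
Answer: -419/2106738 - I*√2/4213476 ≈ -0.00019889 - 3.3564e-7*I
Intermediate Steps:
v(n) = √2*√n (v(n) = √(2*n) = √2*√n)
1/(v(-36) - 5028) = 1/(√2*√(-36) - 5028) = 1/(√2*(6*I) - 5028) = 1/(6*I*√2 - 5028) = 1/(-5028 + 6*I*√2)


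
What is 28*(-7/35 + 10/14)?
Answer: 72/5 ≈ 14.400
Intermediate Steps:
28*(-7/35 + 10/14) = 28*(-7*1/35 + 10*(1/14)) = 28*(-⅕ + 5/7) = 28*(18/35) = 72/5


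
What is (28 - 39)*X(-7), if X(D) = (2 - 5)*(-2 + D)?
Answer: -297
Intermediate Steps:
X(D) = 6 - 3*D (X(D) = -3*(-2 + D) = 6 - 3*D)
(28 - 39)*X(-7) = (28 - 39)*(6 - 3*(-7)) = -11*(6 + 21) = -11*27 = -297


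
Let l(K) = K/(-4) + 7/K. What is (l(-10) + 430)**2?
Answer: 4661281/25 ≈ 1.8645e+5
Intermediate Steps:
l(K) = 7/K - K/4 (l(K) = K*(-1/4) + 7/K = -K/4 + 7/K = 7/K - K/4)
(l(-10) + 430)**2 = ((7/(-10) - 1/4*(-10)) + 430)**2 = ((7*(-1/10) + 5/2) + 430)**2 = ((-7/10 + 5/2) + 430)**2 = (9/5 + 430)**2 = (2159/5)**2 = 4661281/25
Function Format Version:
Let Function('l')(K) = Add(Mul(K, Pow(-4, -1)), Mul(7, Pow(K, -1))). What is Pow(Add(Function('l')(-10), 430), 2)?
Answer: Rational(4661281, 25) ≈ 1.8645e+5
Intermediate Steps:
Function('l')(K) = Add(Mul(7, Pow(K, -1)), Mul(Rational(-1, 4), K)) (Function('l')(K) = Add(Mul(K, Rational(-1, 4)), Mul(7, Pow(K, -1))) = Add(Mul(Rational(-1, 4), K), Mul(7, Pow(K, -1))) = Add(Mul(7, Pow(K, -1)), Mul(Rational(-1, 4), K)))
Pow(Add(Function('l')(-10), 430), 2) = Pow(Add(Add(Mul(7, Pow(-10, -1)), Mul(Rational(-1, 4), -10)), 430), 2) = Pow(Add(Add(Mul(7, Rational(-1, 10)), Rational(5, 2)), 430), 2) = Pow(Add(Add(Rational(-7, 10), Rational(5, 2)), 430), 2) = Pow(Add(Rational(9, 5), 430), 2) = Pow(Rational(2159, 5), 2) = Rational(4661281, 25)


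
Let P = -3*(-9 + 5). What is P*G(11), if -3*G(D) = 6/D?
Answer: -24/11 ≈ -2.1818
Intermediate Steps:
G(D) = -2/D
P = 12 (P = -3*(-4) = 12)
P*G(11) = 12*(-2/11) = -24/11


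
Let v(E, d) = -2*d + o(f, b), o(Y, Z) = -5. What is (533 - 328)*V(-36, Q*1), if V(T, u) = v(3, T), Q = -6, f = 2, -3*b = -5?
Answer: 13735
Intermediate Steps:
b = 5/3 (b = -⅓*(-5) = 5/3 ≈ 1.6667)
v(E, d) = -5 - 2*d (v(E, d) = -2*d - 5 = -5 - 2*d)
V(T, u) = -5 - 2*T
(533 - 328)*V(-36, Q*1) = (533 - 328)*(-5 - 2*(-36)) = 205*(-5 + 72) = 205*67 = 13735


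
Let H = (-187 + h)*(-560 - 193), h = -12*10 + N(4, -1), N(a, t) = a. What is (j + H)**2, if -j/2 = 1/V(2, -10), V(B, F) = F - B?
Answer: 1874037792025/36 ≈ 5.2057e+10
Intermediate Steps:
h = -116 (h = -12*10 + 4 = -120 + 4 = -116)
j = 1/6 (j = -2/(-10 - 1*2) = -2/(-10 - 2) = -2/(-12) = -2*(-1/12) = 1/6 ≈ 0.16667)
H = 228159 (H = (-187 - 116)*(-560 - 193) = -303*(-753) = 228159)
(j + H)**2 = (1/6 + 228159)**2 = (1368955/6)**2 = 1874037792025/36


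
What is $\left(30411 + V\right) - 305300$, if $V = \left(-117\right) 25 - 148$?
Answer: $-277962$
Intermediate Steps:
$V = -3073$ ($V = -2925 - 148 = -3073$)
$\left(30411 + V\right) - 305300 = \left(30411 - 3073\right) - 305300 = 27338 - 305300 = -277962$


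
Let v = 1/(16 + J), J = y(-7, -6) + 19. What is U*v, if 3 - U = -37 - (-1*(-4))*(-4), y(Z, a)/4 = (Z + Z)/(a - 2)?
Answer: 4/7 ≈ 0.57143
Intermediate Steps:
y(Z, a) = 8*Z/(-2 + a) (y(Z, a) = 4*((Z + Z)/(a - 2)) = 4*((2*Z)/(-2 + a)) = 4*(2*Z/(-2 + a)) = 8*Z/(-2 + a))
J = 26 (J = 8*(-7)/(-2 - 6) + 19 = 8*(-7)/(-8) + 19 = 8*(-7)*(-1/8) + 19 = 7 + 19 = 26)
v = 1/42 (v = 1/(16 + 26) = 1/42 ≈ 0.023810)
U = 24 (U = 3 - (-37 - (-1*(-4))*(-4)) = 3 - (-37 - 4*(-4)) = 3 - (-37 - 1*(-16)) = 3 - (-37 + 16) = 3 - 1*(-21) = 3 + 21 = 24)
U*v = 24*(1/42) = 4/7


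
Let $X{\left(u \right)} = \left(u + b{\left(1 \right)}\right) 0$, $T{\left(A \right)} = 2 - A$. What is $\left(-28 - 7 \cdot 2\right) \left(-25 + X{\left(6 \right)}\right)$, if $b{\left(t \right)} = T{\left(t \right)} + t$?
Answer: $1050$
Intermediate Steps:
$b{\left(t \right)} = 2$ ($b{\left(t \right)} = \left(2 - t\right) + t = 2$)
$X{\left(u \right)} = 0$ ($X{\left(u \right)} = \left(u + 2\right) 0 = \left(2 + u\right) 0 = 0$)
$\left(-28 - 7 \cdot 2\right) \left(-25 + X{\left(6 \right)}\right) = \left(-28 - 7 \cdot 2\right) \left(-25 + 0\right) = \left(-28 - 14\right) \left(-25\right) = \left(-42\right) \left(-25\right) = 1050$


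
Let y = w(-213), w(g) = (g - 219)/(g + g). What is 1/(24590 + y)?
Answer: 71/1745962 ≈ 4.0665e-5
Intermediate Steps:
w(g) = (-219 + g)/(2*g) (w(g) = (-219 + g)/((2*g)) = (-219 + g)*(1/(2*g)) = (-219 + g)/(2*g))
y = 72/71 (y = (1/2)*(-219 - 213)/(-213) = (1/2)*(-1/213)*(-432) = 72/71 ≈ 1.0141)
1/(24590 + y) = 1/(24590 + 72/71) = 1/(1745962/71) = 71/1745962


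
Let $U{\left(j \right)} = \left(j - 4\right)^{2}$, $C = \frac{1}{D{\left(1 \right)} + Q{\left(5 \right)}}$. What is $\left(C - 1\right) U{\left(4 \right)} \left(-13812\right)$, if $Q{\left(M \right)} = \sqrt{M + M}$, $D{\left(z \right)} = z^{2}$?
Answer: $0$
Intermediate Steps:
$Q{\left(M \right)} = \sqrt{2} \sqrt{M}$ ($Q{\left(M \right)} = \sqrt{2 M} = \sqrt{2} \sqrt{M}$)
$C = \frac{1}{1 + \sqrt{10}}$ ($C = \frac{1}{1^{2} + \sqrt{2} \sqrt{5}} = \frac{1}{1 + \sqrt{10}} \approx 0.24025$)
$U{\left(j \right)} = \left(-4 + j\right)^{2}$
$\left(C - 1\right) U{\left(4 \right)} \left(-13812\right) = \left(\left(- \frac{1}{9} + \frac{\sqrt{10}}{9}\right) - 1\right) \left(-4 + 4\right)^{2} \left(-13812\right) = \left(- \frac{10}{9} + \frac{\sqrt{10}}{9}\right) 0^{2} \left(-13812\right) = \left(- \frac{10}{9} + \frac{\sqrt{10}}{9}\right) 0 \left(-13812\right) = 0 \left(-13812\right) = 0$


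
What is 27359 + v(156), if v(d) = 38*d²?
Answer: 952127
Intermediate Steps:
27359 + v(156) = 27359 + 38*156² = 27359 + 38*24336 = 27359 + 924768 = 952127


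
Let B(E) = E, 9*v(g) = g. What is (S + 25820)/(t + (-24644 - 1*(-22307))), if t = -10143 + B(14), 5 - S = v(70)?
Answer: -232355/112194 ≈ -2.0710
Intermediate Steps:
v(g) = g/9
S = -25/9 (S = 5 - 70/9 = -25/9 ≈ -2.7778)
t = -10129 (t = -10143 + 14 = -10129)
(S + 25820)/(t + (-24644 - 1*(-22307))) = (-25/9 + 25820)/(-10129 + (-24644 - 1*(-22307))) = 232355/(9*(-10129 + (-24644 + 22307))) = 232355/(9*(-10129 - 2337)) = (232355/9)/(-12466) = (232355/9)*(-1/12466) = -232355/112194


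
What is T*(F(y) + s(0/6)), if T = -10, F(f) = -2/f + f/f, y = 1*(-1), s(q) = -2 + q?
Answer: -10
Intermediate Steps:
y = -1
F(f) = 1 - 2/f (F(f) = -2/f + 1 = 1 - 2/f)
T*(F(y) + s(0/6)) = -10*((-2 - 1)/(-1) + (-2 + 0/6)) = -10*(-1*(-3) + (-2 + 0*(1/6))) = -10*(3 + (-2 + 0)) = -10*(3 - 2) = -10*1 = -10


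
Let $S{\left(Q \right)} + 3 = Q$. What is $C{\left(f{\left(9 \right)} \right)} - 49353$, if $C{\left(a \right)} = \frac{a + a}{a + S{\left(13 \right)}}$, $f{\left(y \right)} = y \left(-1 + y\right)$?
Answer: $- \frac{2023401}{41} \approx -49351.0$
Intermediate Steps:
$S{\left(Q \right)} = -3 + Q$
$C{\left(a \right)} = \frac{2 a}{10 + a}$ ($C{\left(a \right)} = \frac{a + a}{a + \left(-3 + 13\right)} = \frac{2 a}{a + 10} = \frac{2 a}{10 + a}$)
$C{\left(f{\left(9 \right)} \right)} - 49353 = \frac{2 \cdot 9 \left(-1 + 9\right)}{10 + 9 \left(-1 + 9\right)} - 49353 = \frac{2 \cdot 9 \cdot 8}{10 + 9 \cdot 8} - 49353 = 2 \cdot 72 \frac{1}{10 + 72} - 49353 = 2 \cdot 72 \cdot \frac{1}{82} - 49353 = \frac{72}{41} - 49353 = - \frac{2023401}{41}$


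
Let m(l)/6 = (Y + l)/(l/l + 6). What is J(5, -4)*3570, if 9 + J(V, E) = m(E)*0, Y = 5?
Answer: -32130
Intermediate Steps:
m(l) = 30/7 + 6*l/7 (m(l) = 6*((5 + l)/(l/l + 6)) = 6*((5 + l)/(1 + 6)) = 6*((5 + l)/7) = 6*((5 + l)*(⅐)) = 6*(5/7 + l/7) = 30/7 + 6*l/7)
J(V, E) = -9 (J(V, E) = -9 + (30/7 + 6*E/7)*0 = -9 + 0 = -9)
J(5, -4)*3570 = -9*3570 = -32130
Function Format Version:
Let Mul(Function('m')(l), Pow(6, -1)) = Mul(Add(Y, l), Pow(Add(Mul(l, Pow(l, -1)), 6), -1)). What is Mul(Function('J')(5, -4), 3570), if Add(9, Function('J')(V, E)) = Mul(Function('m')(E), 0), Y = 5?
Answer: -32130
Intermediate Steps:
Function('m')(l) = Add(Rational(30, 7), Mul(Rational(6, 7), l)) (Function('m')(l) = Mul(6, Mul(Add(5, l), Pow(Add(Mul(l, Pow(l, -1)), 6), -1))) = Mul(6, Mul(Add(5, l), Pow(Add(1, 6), -1))) = Mul(6, Mul(Add(5, l), Pow(7, -1))) = Mul(6, Mul(Add(5, l), Rational(1, 7))) = Mul(6, Add(Rational(5, 7), Mul(Rational(1, 7), l))) = Add(Rational(30, 7), Mul(Rational(6, 7), l)))
Function('J')(V, E) = -9 (Function('J')(V, E) = Add(-9, Mul(Add(Rational(30, 7), Mul(Rational(6, 7), E)), 0)) = Add(-9, 0) = -9)
Mul(Function('J')(5, -4), 3570) = Mul(-9, 3570) = -32130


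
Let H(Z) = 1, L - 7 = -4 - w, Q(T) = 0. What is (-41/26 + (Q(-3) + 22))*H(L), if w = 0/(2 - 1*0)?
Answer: 531/26 ≈ 20.423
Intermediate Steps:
w = 0 (w = 0/(2 + 0) = 0/2 = 0*(½) = 0)
L = 3 (L = 7 + (-4 - 1*0) = 7 + (-4 + 0) = 7 - 4 = 3)
(-41/26 + (Q(-3) + 22))*H(L) = (-41/26 + (0 + 22))*1 = (-41*1/26 + 22)*1 = (-41/26 + 22)*1 = (531/26)*1 = 531/26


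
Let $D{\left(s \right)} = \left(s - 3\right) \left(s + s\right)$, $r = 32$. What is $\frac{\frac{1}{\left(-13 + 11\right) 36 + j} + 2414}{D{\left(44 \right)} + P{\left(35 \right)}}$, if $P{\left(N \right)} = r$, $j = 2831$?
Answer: $\frac{951461}{1434680} \approx 0.66319$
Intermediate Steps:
$P{\left(N \right)} = 32$
$D{\left(s \right)} = 2 s \left(-3 + s\right)$ ($D{\left(s \right)} = \left(-3 + s\right) 2 s = 2 s \left(-3 + s\right)$)
$\frac{\frac{1}{\left(-13 + 11\right) 36 + j} + 2414}{D{\left(44 \right)} + P{\left(35 \right)}} = \frac{\frac{1}{\left(-13 + 11\right) 36 + 2831} + 2414}{2 \cdot 44 \left(-3 + 44\right) + 32} = \frac{\frac{1}{\left(-2\right) 36 + 2831} + 2414}{2 \cdot 44 \cdot 41 + 32} = \frac{\frac{1}{-72 + 2831} + 2414}{3608 + 32} = \frac{\frac{1}{2759} + 2414}{3640} = \left(\frac{1}{2759} + 2414\right) \frac{1}{3640} = \frac{6660227}{2759} \cdot \frac{1}{3640} = \frac{951461}{1434680}$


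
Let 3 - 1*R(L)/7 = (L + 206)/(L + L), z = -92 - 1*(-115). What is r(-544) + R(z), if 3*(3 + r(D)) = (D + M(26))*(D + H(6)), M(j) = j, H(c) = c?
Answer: 12817139/138 ≈ 92878.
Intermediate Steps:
z = 23 (z = -92 + 115 = 23)
R(L) = 21 - 7*(206 + L)/(2*L) (R(L) = 21 - 7*(L + 206)/(L + L) = 21 - 7*(206 + L)/(2*L))
r(D) = -3 + (6 + D)*(26 + D)/3 (r(D) = -3 + ((D + 26)*(D + 6))/3 = -3 + ((26 + D)*(6 + D))/3 = -3 + ((6 + D)*(26 + D))/3 = -3 + (6 + D)*(26 + D)/3)
r(-544) + R(z) = (49 + (⅓)*(-544)² + (32/3)*(-544)) + (35/2 - 721/23) = (49 + (⅓)*295936 - 17408/3) + (35/2 - 721*1/23) = (49 + 295936/3 - 17408/3) + (35/2 - 721/23) = 278675/3 - 637/46 = 12817139/138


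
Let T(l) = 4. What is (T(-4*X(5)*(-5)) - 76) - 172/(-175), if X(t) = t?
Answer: -12428/175 ≈ -71.017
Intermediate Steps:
(T(-4*X(5)*(-5)) - 76) - 172/(-175) = (4 - 76) - 172/(-175) = -72 - 172*(-1/175) = -72 + 172/175 = -12428/175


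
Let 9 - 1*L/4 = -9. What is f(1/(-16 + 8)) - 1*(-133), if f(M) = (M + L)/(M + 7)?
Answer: 1578/11 ≈ 143.45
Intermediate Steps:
L = 72 (L = 36 - 4*(-9) = 36 + 36 = 72)
f(M) = (72 + M)/(7 + M) (f(M) = (M + 72)/(M + 7) = (72 + M)/(7 + M))
f(1/(-16 + 8)) - 1*(-133) = (72 + 1/(-16 + 8))/(7 + 1/(-16 + 8)) - 1*(-133) = (72 + 1/(-8))/(7 + 1/(-8)) + 133 = (72 - ⅛)/(7 - ⅛) + 133 = (575/8)/(55/8) + 133 = (8/55)*(575/8) + 133 = 115/11 + 133 = 1578/11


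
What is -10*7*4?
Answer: -280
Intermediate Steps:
-10*7*4 = -70*4 = -280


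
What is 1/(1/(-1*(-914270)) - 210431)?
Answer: -914270/192390750369 ≈ -4.7522e-6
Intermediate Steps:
1/(1/(-1*(-914270)) - 210431) = 1/(1/914270 - 210431) = 1/(-192390750369/914270) = -914270/192390750369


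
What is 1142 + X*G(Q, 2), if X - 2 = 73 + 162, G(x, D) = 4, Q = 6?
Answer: 2090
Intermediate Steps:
X = 237 (X = 2 + (73 + 162) = 2 + 235 = 237)
1142 + X*G(Q, 2) = 1142 + 237*4 = 1142 + 948 = 2090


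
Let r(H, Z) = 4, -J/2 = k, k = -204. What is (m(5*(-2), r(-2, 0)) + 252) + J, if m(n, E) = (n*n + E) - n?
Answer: 774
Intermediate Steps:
J = 408 (J = -2*(-204) = 408)
m(n, E) = E + n**2 - n (m(n, E) = (n**2 + E) - n = (E + n**2) - n = E + n**2 - n)
(m(5*(-2), r(-2, 0)) + 252) + J = ((4 + (5*(-2))**2 - 5*(-2)) + 252) + 408 = ((4 + (-10)**2 - 1*(-10)) + 252) + 408 = ((4 + 100 + 10) + 252) + 408 = (114 + 252) + 408 = 366 + 408 = 774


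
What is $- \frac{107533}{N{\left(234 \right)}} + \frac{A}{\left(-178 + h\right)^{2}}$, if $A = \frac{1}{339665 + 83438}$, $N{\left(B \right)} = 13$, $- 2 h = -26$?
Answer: $- \frac{1238670387625262}{149746729275} \approx -8271.8$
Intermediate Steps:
$h = 13$ ($h = \left(- \frac{1}{2}\right) \left(-26\right) = 13$)
$A = \frac{1}{423103} \approx 2.3635 \cdot 10^{-6}$
$- \frac{107533}{N{\left(234 \right)}} + \frac{A}{\left(-178 + h\right)^{2}} = - \frac{107533}{13} + \frac{1}{423103 \left(-178 + 13\right)^{2}} = \left(-107533\right) \frac{1}{13} + \frac{1}{423103 \left(-165\right)^{2}} = - \frac{107533}{13} + \frac{1}{423103 \cdot 27225} = - \frac{107533}{13} + \frac{1}{423103} \cdot \frac{1}{27225} = - \frac{107533}{13} + \frac{1}{11518979175} = - \frac{1238670387625262}{149746729275}$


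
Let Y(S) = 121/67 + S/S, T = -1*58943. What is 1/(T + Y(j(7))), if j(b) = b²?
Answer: -67/3948993 ≈ -1.6966e-5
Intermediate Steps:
T = -58943
Y(S) = 188/67 (Y(S) = 121*(1/67) + 1 = 121/67 + 1 = 188/67)
1/(T + Y(j(7))) = 1/(-58943 + 188/67) = 1/(-3948993/67) = -67/3948993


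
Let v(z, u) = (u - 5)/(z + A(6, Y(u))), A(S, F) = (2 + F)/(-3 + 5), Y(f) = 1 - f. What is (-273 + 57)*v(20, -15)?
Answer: 4320/29 ≈ 148.97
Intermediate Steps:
A(S, F) = 1 + F/2 (A(S, F) = (2 + F)/2 = (2 + F)*(½) = 1 + F/2)
v(z, u) = (-5 + u)/(3/2 + z - u/2) (v(z, u) = (u - 5)/(z + (1 + (1 - u)/2)) = (-5 + u)/(z + (1 + (½ - u/2))) = (-5 + u)/(z + (3/2 - u/2)) = (-5 + u)/(3/2 + z - u/2))
(-273 + 57)*v(20, -15) = (-273 + 57)*(2*(-5 - 15)/(3 - 1*(-15) + 2*20)) = -432*(-20)/(3 + 15 + 40) = -432*(-20)/58 = -216*(-20/29) = 4320/29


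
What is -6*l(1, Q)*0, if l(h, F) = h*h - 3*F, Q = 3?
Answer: 0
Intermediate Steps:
l(h, F) = h**2 - 3*F
-6*l(1, Q)*0 = -6*(1**2 - 3*3)*0 = -6*(1 - 9)*0 = -6*(-8)*0 = 48*0 = 0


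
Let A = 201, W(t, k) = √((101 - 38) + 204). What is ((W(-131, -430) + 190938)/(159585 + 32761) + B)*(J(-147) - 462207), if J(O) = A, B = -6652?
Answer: 26865536632542/8743 - 231003*√267/96173 ≈ 3.0728e+9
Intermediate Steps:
W(t, k) = √267 (W(t, k) = √(63 + 204) = √267)
J(O) = 201
((W(-131, -430) + 190938)/(159585 + 32761) + B)*(J(-147) - 462207) = ((√267 + 190938)/(159585 + 32761) - 6652)*(201 - 462207) = ((190938 + √267)/192346 - 6652)*(-462006) = ((190938 + √267)*(1/192346) - 6652)*(-462006) = ((8679/8743 + √267/192346) - 6652)*(-462006) = (-58149757/8743 + √267/192346)*(-462006) = 26865536632542/8743 - 231003*√267/96173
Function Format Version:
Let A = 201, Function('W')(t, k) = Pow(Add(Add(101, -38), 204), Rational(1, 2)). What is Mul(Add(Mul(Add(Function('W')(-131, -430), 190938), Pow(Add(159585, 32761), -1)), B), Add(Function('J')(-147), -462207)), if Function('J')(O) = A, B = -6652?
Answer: Add(Rational(26865536632542, 8743), Mul(Rational(-231003, 96173), Pow(267, Rational(1, 2)))) ≈ 3.0728e+9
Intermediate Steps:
Function('W')(t, k) = Pow(267, Rational(1, 2)) (Function('W')(t, k) = Pow(Add(63, 204), Rational(1, 2)) = Pow(267, Rational(1, 2)))
Function('J')(O) = 201
Mul(Add(Mul(Add(Function('W')(-131, -430), 190938), Pow(Add(159585, 32761), -1)), B), Add(Function('J')(-147), -462207)) = Mul(Add(Mul(Add(Pow(267, Rational(1, 2)), 190938), Pow(Add(159585, 32761), -1)), -6652), Add(201, -462207)) = Mul(Add(Mul(Add(190938, Pow(267, Rational(1, 2))), Pow(192346, -1)), -6652), -462006) = Mul(Add(Mul(Add(190938, Pow(267, Rational(1, 2))), Rational(1, 192346)), -6652), -462006) = Mul(Add(Add(Rational(8679, 8743), Mul(Rational(1, 192346), Pow(267, Rational(1, 2)))), -6652), -462006) = Mul(Add(Rational(-58149757, 8743), Mul(Rational(1, 192346), Pow(267, Rational(1, 2)))), -462006) = Add(Rational(26865536632542, 8743), Mul(Rational(-231003, 96173), Pow(267, Rational(1, 2))))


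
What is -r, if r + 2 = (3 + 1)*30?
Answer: -118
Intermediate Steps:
r = 118 (r = -2 + (3 + 1)*30 = -2 + 4*30 = -2 + 120 = 118)
-r = -1*118 = -118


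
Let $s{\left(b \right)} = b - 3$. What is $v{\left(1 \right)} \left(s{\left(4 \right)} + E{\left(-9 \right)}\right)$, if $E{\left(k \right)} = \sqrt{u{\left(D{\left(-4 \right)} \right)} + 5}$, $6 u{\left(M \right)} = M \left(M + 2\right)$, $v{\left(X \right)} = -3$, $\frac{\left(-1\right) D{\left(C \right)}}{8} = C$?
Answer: $-3 - \sqrt{1677} \approx -43.951$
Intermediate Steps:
$s{\left(b \right)} = -3 + b$
$D{\left(C \right)} = - 8 C$
$u{\left(M \right)} = \frac{M \left(2 + M\right)}{6}$ ($u{\left(M \right)} = \frac{M \left(M + 2\right)}{6} = \frac{M \left(2 + M\right)}{6}$)
$E{\left(k \right)} = \frac{\sqrt{1677}}{3}$ ($E{\left(k \right)} = \sqrt{\frac{\left(-8\right) \left(-4\right) \left(2 - -32\right)}{6} + 5} = \sqrt{\frac{1}{6} \cdot 32 \left(2 + 32\right) + 5} = \sqrt{\frac{1}{6} \cdot 32 \cdot 34 + 5} = \sqrt{\frac{544}{3} + 5} = \sqrt{\frac{559}{3}} = \frac{\sqrt{1677}}{3}$)
$v{\left(1 \right)} \left(s{\left(4 \right)} + E{\left(-9 \right)}\right) = - 3 \left(\left(-3 + 4\right) + \frac{\sqrt{1677}}{3}\right) = - 3 \left(1 + \frac{\sqrt{1677}}{3}\right) = -3 - \sqrt{1677}$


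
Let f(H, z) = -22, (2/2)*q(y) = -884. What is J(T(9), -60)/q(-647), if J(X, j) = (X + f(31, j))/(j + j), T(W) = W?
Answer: -1/8160 ≈ -0.00012255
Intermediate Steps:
q(y) = -884
J(X, j) = (-22 + X)/(2*j) (J(X, j) = (X - 22)/(j + j) = (-22 + X)/((2*j)) = (-22 + X)*(1/(2*j)) = (-22 + X)/(2*j))
J(T(9), -60)/q(-647) = ((½)*(-22 + 9)/(-60))/(-884) = ((½)*(-1/60)*(-13))*(-1/884) = (13/120)*(-1/884) = -1/8160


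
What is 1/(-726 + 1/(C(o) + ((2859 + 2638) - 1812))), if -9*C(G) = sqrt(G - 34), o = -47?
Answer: -9858514391/7157278772557 - I/7157278772557 ≈ -0.0013774 - 1.3972e-13*I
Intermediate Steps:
C(G) = -sqrt(-34 + G)/9 (C(G) = -sqrt(G - 34)/9 = -sqrt(-34 + G)/9)
1/(-726 + 1/(C(o) + ((2859 + 2638) - 1812))) = 1/(-726 + 1/(-sqrt(-34 - 47)/9 + ((2859 + 2638) - 1812))) = 1/(-726 + 1/(-I + (5497 - 1812))) = 1/(-726 + 1/(-I + 3685)) = 1/(-726 + 1/(3685 - I)) = 1/(-726 + (3685 + I)/13579226)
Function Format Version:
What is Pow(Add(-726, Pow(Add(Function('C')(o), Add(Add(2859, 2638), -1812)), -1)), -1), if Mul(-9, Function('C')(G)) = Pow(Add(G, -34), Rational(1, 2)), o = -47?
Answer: Add(Rational(-9858514391, 7157278772557), Mul(Rational(-1, 7157278772557), I)) ≈ Add(-0.0013774, Mul(-1.3972e-13, I))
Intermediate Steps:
Function('C')(G) = Mul(Rational(-1, 9), Pow(Add(-34, G), Rational(1, 2))) (Function('C')(G) = Mul(Rational(-1, 9), Pow(Add(G, -34), Rational(1, 2))) = Mul(Rational(-1, 9), Pow(Add(-34, G), Rational(1, 2))))
Pow(Add(-726, Pow(Add(Function('C')(o), Add(Add(2859, 2638), -1812)), -1)), -1) = Pow(Add(-726, Pow(Add(Mul(Rational(-1, 9), Pow(Add(-34, -47), Rational(1, 2))), Add(Add(2859, 2638), -1812)), -1)), -1) = Pow(Add(-726, Pow(Add(Mul(Rational(-1, 9), Pow(-81, Rational(1, 2))), Add(5497, -1812)), -1)), -1) = Pow(Add(-726, Pow(Add(Mul(Rational(-1, 9), Mul(9, I)), 3685), -1)), -1) = Pow(Add(-726, Pow(Add(Mul(-1, I), 3685), -1)), -1) = Pow(Add(-726, Pow(Add(3685, Mul(-1, I)), -1)), -1) = Pow(Add(-726, Mul(Rational(1, 13579226), Add(3685, I))), -1)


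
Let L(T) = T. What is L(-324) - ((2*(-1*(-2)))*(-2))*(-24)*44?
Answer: -8772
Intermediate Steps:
L(-324) - ((2*(-1*(-2)))*(-2))*(-24)*44 = -324 - ((2*(-1*(-2)))*(-2))*(-24)*44 = -324 - ((2*2)*(-2))*(-24)*44 = -324 - (4*(-2))*(-24)*44 = -324 - (-8*(-24))*44 = -324 - 192*44 = -324 - 1*8448 = -324 - 8448 = -8772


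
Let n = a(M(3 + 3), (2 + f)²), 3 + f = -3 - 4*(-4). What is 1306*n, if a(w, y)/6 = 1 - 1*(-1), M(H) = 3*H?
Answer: 15672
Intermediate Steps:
f = 10 (f = -3 + (-3 - 4*(-4)) = -3 + (-3 + 16) = -3 + 13 = 10)
a(w, y) = 12 (a(w, y) = 6*(1 - 1*(-1)) = 6*(1 + 1) = 6*2 = 12)
n = 12
1306*n = 1306*12 = 15672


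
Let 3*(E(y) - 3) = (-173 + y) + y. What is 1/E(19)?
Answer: -1/42 ≈ -0.023810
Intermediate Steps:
E(y) = -164/3 + 2*y/3 (E(y) = 3 + ((-173 + y) + y)/3 = 3 + (-173 + 2*y)/3 = 3 + (-173/3 + 2*y/3) = -164/3 + 2*y/3)
1/E(19) = 1/(-164/3 + (2/3)*19) = 1/(-164/3 + 38/3) = 1/(-42) = -1/42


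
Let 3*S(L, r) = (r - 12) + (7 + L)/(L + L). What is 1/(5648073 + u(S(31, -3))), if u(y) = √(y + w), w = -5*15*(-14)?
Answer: 27645831/156145671628547 - 2*√2259993/2966767760942393 ≈ 1.7705e-7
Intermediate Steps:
w = 1050 (w = -75*(-14) = 1050)
S(L, r) = -4 + r/3 + (7 + L)/(6*L) (S(L, r) = ((r - 12) + (7 + L)/(L + L))/3 = ((-12 + r) + (7 + L)/((2*L)))/3 = ((-12 + r) + (7 + L)*(1/(2*L)))/3 = ((-12 + r) + (7 + L)/(2*L))/3 = (-12 + r + (7 + L)/(2*L))/3 = -4 + r/3 + (7 + L)/(6*L))
u(y) = √(1050 + y) (u(y) = √(y + 1050) = √(1050 + y))
1/(5648073 + u(S(31, -3))) = 1/(5648073 + √(1050 + (⅙)*(7 + 31*(-23 + 2*(-3)))/31)) = 1/(5648073 + √(1050 + (⅙)*(1/31)*(7 + 31*(-23 - 6)))) = 1/(5648073 + √(1050 + (⅙)*(1/31)*(7 + 31*(-29)))) = 1/(5648073 + √(1050 + (⅙)*(1/31)*(7 - 899))) = 1/(5648073 + √(1050 + (⅙)*(1/31)*(-892))) = 1/(5648073 + √(1050 - 446/93)) = 1/(5648073 + √(97204/93)) = 1/(5648073 + 2*√2259993/93)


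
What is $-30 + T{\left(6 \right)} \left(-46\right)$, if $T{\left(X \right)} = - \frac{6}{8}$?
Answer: $\frac{9}{2} \approx 4.5$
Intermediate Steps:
$T{\left(X \right)} = - \frac{3}{4}$ ($T{\left(X \right)} = \left(-6\right) \frac{1}{8} = - \frac{3}{4}$)
$-30 + T{\left(6 \right)} \left(-46\right) = -30 - - \frac{69}{2} = -30 + \frac{69}{2} = \frac{9}{2}$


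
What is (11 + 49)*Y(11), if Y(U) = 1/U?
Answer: 60/11 ≈ 5.4545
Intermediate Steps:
(11 + 49)*Y(11) = (11 + 49)/11 = 60*(1/11) = 60/11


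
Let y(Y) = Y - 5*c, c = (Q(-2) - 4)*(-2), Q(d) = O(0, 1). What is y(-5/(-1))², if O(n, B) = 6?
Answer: 625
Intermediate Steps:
Q(d) = 6
c = -4 (c = (6 - 4)*(-2) = 2*(-2) = -4)
y(Y) = 20 + Y (y(Y) = Y - 5*(-4) = Y + 20 = 20 + Y)
y(-5/(-1))² = (20 - 5/(-1))² = (20 - 5*(-1))² = (20 + 5)² = 25² = 625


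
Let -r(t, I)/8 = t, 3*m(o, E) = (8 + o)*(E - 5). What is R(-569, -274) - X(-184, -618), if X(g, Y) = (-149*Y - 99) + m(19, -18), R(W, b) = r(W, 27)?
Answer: -87224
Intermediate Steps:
m(o, E) = (-5 + E)*(8 + o)/3 (m(o, E) = ((8 + o)*(E - 5))/3 = ((8 + o)*(-5 + E))/3 = ((-5 + E)*(8 + o))/3 = (-5 + E)*(8 + o)/3)
r(t, I) = -8*t
R(W, b) = -8*W
X(g, Y) = -306 - 149*Y (X(g, Y) = (-149*Y - 99) + (-40/3 - 5/3*19 + (8/3)*(-18) + (1/3)*(-18)*19) = (-99 - 149*Y) + (-40/3 - 95/3 - 48 - 114) = (-99 - 149*Y) - 207 = -306 - 149*Y)
R(-569, -274) - X(-184, -618) = -8*(-569) - (-306 - 149*(-618)) = 4552 - (-306 + 92082) = 4552 - 1*91776 = 4552 - 91776 = -87224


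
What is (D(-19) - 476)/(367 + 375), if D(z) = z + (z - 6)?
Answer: -260/371 ≈ -0.70081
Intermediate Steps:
D(z) = -6 + 2*z (D(z) = z + (-6 + z) = -6 + 2*z)
(D(-19) - 476)/(367 + 375) = ((-6 + 2*(-19)) - 476)/(367 + 375) = ((-6 - 38) - 476)/742 = (-44 - 476)*(1/742) = -520*1/742 = -260/371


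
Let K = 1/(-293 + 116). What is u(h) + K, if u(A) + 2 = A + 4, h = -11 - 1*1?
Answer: -1771/177 ≈ -10.006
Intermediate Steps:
h = -12 (h = -11 - 1 = -12)
K = -1/177 (K = 1/(-177) = -1/177 ≈ -0.0056497)
u(A) = 2 + A (u(A) = -2 + (A + 4) = -2 + (4 + A) = 2 + A)
u(h) + K = (2 - 12) - 1/177 = -10 - 1/177 = -1771/177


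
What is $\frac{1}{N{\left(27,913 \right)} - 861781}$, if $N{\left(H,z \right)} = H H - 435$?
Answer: $- \frac{1}{861487} \approx -1.1608 \cdot 10^{-6}$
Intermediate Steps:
$N{\left(H,z \right)} = -435 + H^{2}$ ($N{\left(H,z \right)} = H^{2} - 435 = -435 + H^{2}$)
$\frac{1}{N{\left(27,913 \right)} - 861781} = \frac{1}{\left(-435 + 27^{2}\right) - 861781} = \frac{1}{\left(-435 + 729\right) - 861781} = \frac{1}{294 - 861781} = \frac{1}{-861487} = - \frac{1}{861487}$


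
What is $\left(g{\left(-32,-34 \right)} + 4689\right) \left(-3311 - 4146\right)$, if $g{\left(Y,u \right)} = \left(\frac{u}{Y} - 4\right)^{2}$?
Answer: $- \frac{8967736001}{256} \approx -3.503 \cdot 10^{7}$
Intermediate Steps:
$g{\left(Y,u \right)} = \left(-4 + \frac{u}{Y}\right)^{2}$
$\left(g{\left(-32,-34 \right)} + 4689\right) \left(-3311 - 4146\right) = \left(\frac{\left(\left(-1\right) \left(-34\right) + 4 \left(-32\right)\right)^{2}}{1024} + 4689\right) \left(-3311 - 4146\right) = \left(\frac{\left(34 - 128\right)^{2}}{1024} + 4689\right) \left(-7457\right) = \left(\frac{\left(-94\right)^{2}}{1024} + 4689\right) \left(-7457\right) = \left(\frac{1}{1024} \cdot 8836 + 4689\right) \left(-7457\right) = \left(\frac{2209}{256} + 4689\right) \left(-7457\right) = \frac{1202593}{256} \left(-7457\right) = - \frac{8967736001}{256}$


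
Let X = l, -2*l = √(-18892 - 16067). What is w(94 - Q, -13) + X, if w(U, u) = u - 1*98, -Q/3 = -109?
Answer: -111 - I*√34959/2 ≈ -111.0 - 93.487*I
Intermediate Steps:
Q = 327 (Q = -3*(-109) = 327)
w(U, u) = -98 + u (w(U, u) = u - 98 = -98 + u)
l = -I*√34959/2 (l = -√(-18892 - 16067)/2 = -I*√34959/2 ≈ -93.487*I)
X = -I*√34959/2 ≈ -93.487*I
w(94 - Q, -13) + X = (-98 - 13) - I*√34959/2 = -111 - I*√34959/2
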